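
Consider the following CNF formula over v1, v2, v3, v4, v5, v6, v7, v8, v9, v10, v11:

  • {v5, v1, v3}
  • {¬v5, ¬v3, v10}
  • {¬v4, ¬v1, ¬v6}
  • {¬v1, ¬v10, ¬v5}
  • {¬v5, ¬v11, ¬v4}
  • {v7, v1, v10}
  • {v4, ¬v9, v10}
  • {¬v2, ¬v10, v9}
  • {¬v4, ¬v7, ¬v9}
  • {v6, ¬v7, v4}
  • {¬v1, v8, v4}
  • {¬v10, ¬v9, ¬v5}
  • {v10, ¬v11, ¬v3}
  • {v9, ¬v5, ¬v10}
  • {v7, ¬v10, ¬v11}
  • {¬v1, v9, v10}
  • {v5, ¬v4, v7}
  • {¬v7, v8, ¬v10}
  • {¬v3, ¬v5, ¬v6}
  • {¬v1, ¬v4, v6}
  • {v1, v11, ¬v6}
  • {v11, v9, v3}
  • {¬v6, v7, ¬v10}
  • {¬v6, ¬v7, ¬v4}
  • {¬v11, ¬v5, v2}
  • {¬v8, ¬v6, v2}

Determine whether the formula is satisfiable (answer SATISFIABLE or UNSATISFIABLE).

Try v1 = True.
The remaining clauses are satisfied by v2 = True, v3 = False, v4 = False, v5 = False, v6 = True, v7 = True, v8 = True, v9 = True, v10 = True, v11 = False.
So v1=1, v2=1, v3=0, v4=0, v5=0, v6=1, v7=1, v8=1, v9=1, v10=1, v11=0 is a satisfying assignment.

SATISFIABLE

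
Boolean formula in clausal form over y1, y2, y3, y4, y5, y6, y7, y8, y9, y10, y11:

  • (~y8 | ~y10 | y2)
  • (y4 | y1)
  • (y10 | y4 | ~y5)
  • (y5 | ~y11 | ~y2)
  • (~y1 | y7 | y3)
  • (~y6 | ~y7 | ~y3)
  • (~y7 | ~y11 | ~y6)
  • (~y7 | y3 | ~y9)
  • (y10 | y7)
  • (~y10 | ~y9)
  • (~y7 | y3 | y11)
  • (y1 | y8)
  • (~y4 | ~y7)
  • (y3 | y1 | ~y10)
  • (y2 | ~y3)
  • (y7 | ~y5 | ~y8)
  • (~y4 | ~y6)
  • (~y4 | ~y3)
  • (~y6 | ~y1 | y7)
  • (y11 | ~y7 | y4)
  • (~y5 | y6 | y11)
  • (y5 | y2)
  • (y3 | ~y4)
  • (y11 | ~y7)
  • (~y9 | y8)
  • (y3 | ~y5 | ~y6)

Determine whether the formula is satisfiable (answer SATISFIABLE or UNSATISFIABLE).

y9 occurs only negated in the remaining clauses — set y9 = False.
Try y1 = True.
Try y2 = True.
The remaining clauses are satisfied by y3 = True, y4 = False, y5 = True, y6 = False, y7 = True, y8 = False, y10 = True, y11 = True.
So y1 = 1, y2 = 1, y3 = 1, y4 = 0, y5 = 1, y6 = 0, y7 = 1, y8 = 0, y9 = 0, y10 = 1, y11 = 1 is a satisfying assignment.

SATISFIABLE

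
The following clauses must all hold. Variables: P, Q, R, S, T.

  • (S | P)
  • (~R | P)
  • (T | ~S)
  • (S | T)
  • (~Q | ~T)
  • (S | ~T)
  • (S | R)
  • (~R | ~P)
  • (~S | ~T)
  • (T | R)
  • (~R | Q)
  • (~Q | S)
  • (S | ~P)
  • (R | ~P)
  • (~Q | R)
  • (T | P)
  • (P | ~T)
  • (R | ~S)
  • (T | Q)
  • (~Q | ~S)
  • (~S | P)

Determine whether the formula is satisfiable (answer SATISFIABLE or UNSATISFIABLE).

UNSATISFIABLE

S = True:
  propagation gives T=True; an empty clause results — contradiction.
S = False:
  propagation gives P=True; an empty clause results — contradiction.
Every branch closes, so no satisfying assignment exists.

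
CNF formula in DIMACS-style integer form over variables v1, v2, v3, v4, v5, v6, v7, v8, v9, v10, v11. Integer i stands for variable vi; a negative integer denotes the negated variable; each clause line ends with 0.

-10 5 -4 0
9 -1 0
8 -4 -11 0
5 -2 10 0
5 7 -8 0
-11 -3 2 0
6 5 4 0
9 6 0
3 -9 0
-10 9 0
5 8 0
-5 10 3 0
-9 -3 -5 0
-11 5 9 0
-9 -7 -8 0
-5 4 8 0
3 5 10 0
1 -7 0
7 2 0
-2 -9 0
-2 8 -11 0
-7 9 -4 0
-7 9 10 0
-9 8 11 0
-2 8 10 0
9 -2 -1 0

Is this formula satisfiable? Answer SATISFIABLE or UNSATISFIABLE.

SATISFIABLE

v6 occurs only positively in the remaining clauses — set v6 = True.
Set v1 = False and propagate.
  then v7 is forced to False.
  then v2 is forced to True.
  then v9 is forced to False.
  then v10 is forced to False.
  then v5 is forced to True.
  then v3 is forced to True.
  then v8 is forced to True.
v4, v11 are now unconstrained; take v4 = False, v11 = False.
So v1=0, v2=1, v3=1, v4=0, v5=1, v6=1, v7=0, v8=1, v9=0, v10=0, v11=0 is a satisfying assignment.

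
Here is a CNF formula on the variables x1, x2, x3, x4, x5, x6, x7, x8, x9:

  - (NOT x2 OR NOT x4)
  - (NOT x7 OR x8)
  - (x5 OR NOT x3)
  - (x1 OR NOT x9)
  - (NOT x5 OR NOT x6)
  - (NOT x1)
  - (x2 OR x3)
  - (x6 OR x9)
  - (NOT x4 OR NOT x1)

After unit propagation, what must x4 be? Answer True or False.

False

(NOT x1) stands alone — x1 = False.
From (NOT x9 OR x1) and x1 = False: x9 = False.
In (x9 OR x6), x9 is now false; x6 must hold, so x6 = True.
In (NOT x6 OR NOT x5), NOT x6 is now false; NOT x5 must hold, so x5 = False.
(NOT x3 OR x5) with x5 = False leaves only NOT x3, so x3 = False.
From (x2 OR x3) and x3 = False: x2 = True.
From (NOT x4 OR NOT x2) and x2 = True: x4 = False.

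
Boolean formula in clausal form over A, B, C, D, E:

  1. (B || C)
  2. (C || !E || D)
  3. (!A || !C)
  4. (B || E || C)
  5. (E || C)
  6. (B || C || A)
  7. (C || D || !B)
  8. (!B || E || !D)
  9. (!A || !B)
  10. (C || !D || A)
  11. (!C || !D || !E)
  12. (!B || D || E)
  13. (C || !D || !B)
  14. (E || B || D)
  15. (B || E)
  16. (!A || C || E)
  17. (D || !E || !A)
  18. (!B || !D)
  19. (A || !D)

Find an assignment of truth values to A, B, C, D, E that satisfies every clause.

A = False, B = False, C = True, D = False, E = True

Check each clause:
  1. (C || B) — C is true.
  2. (D || C || !E) — C is true.
  3. (!A || !C) — !A is true.
  4. (C || B || E) — C is true.
  5. (E || C) — C is true.
  6. (C || A || B) — C is true.
  7. (!B || D || C) — C is true.
  8. (!D || !B || E) — !D is true.
  9. (!B || !A) — !B is true.
  10. (C || A || !D) — C is true.
  11. (!C || !D || !E) — !D is true.
  12. (D || !B || E) — E is true.
  13. (!B || C || !D) — C is true.
  14. (E || D || B) — E is true.
  15. (B || E) — E is true.
  16. (C || E || !A) — C is true.
  17. (D || !E || !A) — !A is true.
  18. (!D || !B) — !D is true.
  19. (!D || A) — !D is true.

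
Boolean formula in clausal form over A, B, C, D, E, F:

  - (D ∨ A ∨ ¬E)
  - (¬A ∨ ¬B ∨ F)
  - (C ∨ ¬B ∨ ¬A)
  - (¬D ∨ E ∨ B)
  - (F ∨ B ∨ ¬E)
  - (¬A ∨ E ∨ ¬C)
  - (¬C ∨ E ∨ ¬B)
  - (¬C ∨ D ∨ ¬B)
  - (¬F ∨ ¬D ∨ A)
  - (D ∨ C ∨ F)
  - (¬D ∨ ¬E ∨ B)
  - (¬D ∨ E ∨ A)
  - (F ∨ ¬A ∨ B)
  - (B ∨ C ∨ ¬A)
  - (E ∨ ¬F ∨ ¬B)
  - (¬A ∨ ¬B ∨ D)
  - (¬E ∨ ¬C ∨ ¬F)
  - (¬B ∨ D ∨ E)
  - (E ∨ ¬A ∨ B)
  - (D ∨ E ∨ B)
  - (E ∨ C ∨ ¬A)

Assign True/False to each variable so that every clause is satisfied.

A=False, B=True, C=False, D=True, E=True, F=False

Set A = False and propagate.
Try B = True.
For the remaining variables, C = False, D = True, E = True, F = False works.
Every clause has at least one true literal under this assignment.
Check each clause:
  1. (A ∨ ¬E ∨ D) — D is true.
  2. (¬B ∨ F ∨ ¬A) — ¬A is true.
  3. (¬A ∨ C ∨ ¬B) — ¬A is true.
  4. (B ∨ E ∨ ¬D) — B is true.
  5. (B ∨ ¬E ∨ F) — B is true.
  6. (E ∨ ¬A ∨ ¬C) — E is true.
  7. (¬C ∨ ¬B ∨ E) — E is true.
  8. (¬B ∨ D ∨ ¬C) — D is true.
  9. (¬D ∨ A ∨ ¬F) — ¬F is true.
  10. (F ∨ D ∨ C) — D is true.
  11. (B ∨ ¬E ∨ ¬D) — B is true.
  12. (A ∨ E ∨ ¬D) — E is true.
  13. (F ∨ ¬A ∨ B) — B is true.
  14. (C ∨ ¬A ∨ B) — B is true.
  15. (E ∨ ¬F ∨ ¬B) — ¬F is true.
  16. (D ∨ ¬A ∨ ¬B) — D is true.
  17. (¬E ∨ ¬F ∨ ¬C) — ¬F is true.
  18. (D ∨ ¬B ∨ E) — D is true.
  19. (¬A ∨ B ∨ E) — B is true.
  20. (E ∨ D ∨ B) — B is true.
  21. (¬A ∨ E ∨ C) — E is true.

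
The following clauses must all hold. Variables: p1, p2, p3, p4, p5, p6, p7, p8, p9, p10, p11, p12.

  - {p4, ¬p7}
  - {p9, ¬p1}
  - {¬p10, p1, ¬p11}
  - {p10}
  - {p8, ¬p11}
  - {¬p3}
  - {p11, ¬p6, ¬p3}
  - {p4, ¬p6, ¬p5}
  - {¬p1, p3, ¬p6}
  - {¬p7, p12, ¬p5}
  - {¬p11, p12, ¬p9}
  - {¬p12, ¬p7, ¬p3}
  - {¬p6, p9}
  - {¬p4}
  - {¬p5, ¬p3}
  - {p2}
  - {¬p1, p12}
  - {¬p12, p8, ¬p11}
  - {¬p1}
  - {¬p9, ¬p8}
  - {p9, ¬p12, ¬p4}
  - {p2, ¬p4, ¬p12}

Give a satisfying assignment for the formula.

p1=0, p2=1, p3=0, p4=0, p5=0, p6=0, p7=0, p8=0, p9=0, p10=1, p11=0, p12=0

(p10) is a unit clause, so p10 = True.
The clause (¬p3) is unit: p3 must be False.
The clause (¬p4) is unit: p4 must be False.
(¬p7) is a unit clause, so p7 = False.
(p2) is a unit clause, so p2 = True.
(¬p1) is a unit clause, so p1 = False.
Unit propagation: (¬p11) forces p11 = False.
p5 occurs only negated in the remaining clauses — set p5 = False.
Pure literal: p6 appears only negated; assign p6 = False.
Branch on p8: take p8 = False.
p9, p12 are now unconstrained; take p9 = False, p12 = False.
Check each clause:
  1. {¬p7, p4} — ¬p7 is true.
  2. {p9, ¬p1} — ¬p1 is true.
  3. {¬p10, p1, ¬p11} — ¬p11 is true.
  4. {p10} — p10 is true.
  5. {¬p11, p8} — ¬p11 is true.
  6. {¬p3} — ¬p3 is true.
  7. {¬p6, ¬p3, p11} — ¬p6 is true.
  8. {p4, ¬p5, ¬p6} — ¬p6 is true.
  9. {¬p6, p3, ¬p1} — ¬p6 is true.
  10. {p12, ¬p5, ¬p7} — ¬p7 is true.
  11. {p12, ¬p11, ¬p9} — ¬p11 is true.
  12. {¬p12, ¬p7, ¬p3} — ¬p7 is true.
  13. {¬p6, p9} — ¬p6 is true.
  14. {¬p4} — ¬p4 is true.
  15. {¬p5, ¬p3} — ¬p5 is true.
  16. {p2} — p2 is true.
  17. {p12, ¬p1} — ¬p1 is true.
  18. {¬p12, ¬p11, p8} — ¬p12 is true.
  19. {¬p1} — ¬p1 is true.
  20. {¬p8, ¬p9} — ¬p8 is true.
  21. {p9, ¬p4, ¬p12} — ¬p12 is true.
  22. {p2, ¬p4, ¬p12} — p2 is true.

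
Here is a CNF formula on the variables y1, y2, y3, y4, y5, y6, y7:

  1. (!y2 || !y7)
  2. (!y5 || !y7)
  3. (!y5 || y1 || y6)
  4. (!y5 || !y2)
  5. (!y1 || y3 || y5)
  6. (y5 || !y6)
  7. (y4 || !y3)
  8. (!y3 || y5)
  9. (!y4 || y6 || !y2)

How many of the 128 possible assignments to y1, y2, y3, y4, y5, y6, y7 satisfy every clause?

14

Split on y5, then y2.
  y5=T, y2=T: a clause becomes empty — 0.
  y5=T, y2=F: 9 of the 32 assignments to (y1,y3,y4,y6,y7) work.
  y5=F, y2=T: remaining (y1,y3,y4,y6,y7) ∈ {(F,F,F,F,F)} — 1.
  y5=F, y2=F: remaining (y1,y3,y4,y6,y7) ∈ {(F,F,F,F,F); (F,F,F,F,T); (F,F,T,F,F); (F,F,T,F,T)} — 4.
Total: 0 + 9 + 1 + 4 = 14.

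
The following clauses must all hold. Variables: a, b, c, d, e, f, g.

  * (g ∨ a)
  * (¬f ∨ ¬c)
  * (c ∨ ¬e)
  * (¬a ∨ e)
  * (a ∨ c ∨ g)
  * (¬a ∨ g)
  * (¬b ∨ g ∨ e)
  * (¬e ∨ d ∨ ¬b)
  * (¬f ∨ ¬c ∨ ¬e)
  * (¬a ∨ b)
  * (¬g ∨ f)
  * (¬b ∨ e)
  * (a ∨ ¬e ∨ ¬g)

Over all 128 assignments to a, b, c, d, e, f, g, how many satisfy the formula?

The models are:
  a=0 b=0 c=0 d=0 e=0 f=1 g=1
  a=0 b=0 c=0 d=1 e=0 f=1 g=1
Count: 2.

2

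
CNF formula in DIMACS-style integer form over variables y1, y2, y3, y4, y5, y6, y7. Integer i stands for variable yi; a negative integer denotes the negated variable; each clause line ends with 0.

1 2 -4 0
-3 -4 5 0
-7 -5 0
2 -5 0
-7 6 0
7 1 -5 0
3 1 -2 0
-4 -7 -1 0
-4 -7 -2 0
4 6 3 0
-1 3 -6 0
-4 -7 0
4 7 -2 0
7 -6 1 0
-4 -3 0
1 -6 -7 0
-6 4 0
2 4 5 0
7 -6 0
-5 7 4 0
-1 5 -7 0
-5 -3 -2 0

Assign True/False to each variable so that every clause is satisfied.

y1 = True, y2 = True, y3 = False, y4 = True, y5 = False, y6 = False, y7 = False

Set y1 = True and propagate.
For the remaining variables, y2 = True, y3 = False, y4 = True, y5 = False, y6 = False, y7 = False works.
Every clause has at least one true literal under this assignment.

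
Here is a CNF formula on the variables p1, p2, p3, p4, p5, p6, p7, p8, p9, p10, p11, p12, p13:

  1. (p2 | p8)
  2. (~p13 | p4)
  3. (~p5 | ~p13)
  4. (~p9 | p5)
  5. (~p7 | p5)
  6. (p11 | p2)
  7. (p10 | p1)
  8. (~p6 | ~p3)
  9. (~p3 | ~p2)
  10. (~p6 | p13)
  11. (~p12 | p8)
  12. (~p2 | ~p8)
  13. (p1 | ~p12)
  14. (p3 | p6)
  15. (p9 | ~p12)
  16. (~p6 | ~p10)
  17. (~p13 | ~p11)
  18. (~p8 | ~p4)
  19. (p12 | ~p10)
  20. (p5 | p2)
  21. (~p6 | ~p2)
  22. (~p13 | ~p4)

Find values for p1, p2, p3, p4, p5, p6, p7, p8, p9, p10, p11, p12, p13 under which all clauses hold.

p1 = True, p2 = False, p3 = True, p4 = False, p5 = True, p6 = False, p7 = False, p8 = True, p9 = False, p10 = False, p11 = True, p12 = False, p13 = False

Check each clause:
  1. (p2 | p8) — p8 is true.
  2. (~p13 | p4) — ~p13 is true.
  3. (~p13 | ~p5) — ~p13 is true.
  4. (p5 | ~p9) — p5 is true.
  5. (~p7 | p5) — ~p7 is true.
  6. (p2 | p11) — p11 is true.
  7. (p1 | p10) — p1 is true.
  8. (~p3 | ~p6) — ~p6 is true.
  9. (~p3 | ~p2) — ~p2 is true.
  10. (p13 | ~p6) — ~p6 is true.
  11. (~p12 | p8) — p8 is true.
  12. (~p8 | ~p2) — ~p2 is true.
  13. (~p12 | p1) — p1 is true.
  14. (p3 | p6) — p3 is true.
  15. (~p12 | p9) — ~p12 is true.
  16. (~p6 | ~p10) — ~p6 is true.
  17. (~p13 | ~p11) — ~p13 is true.
  18. (~p8 | ~p4) — ~p4 is true.
  19. (p12 | ~p10) — ~p10 is true.
  20. (p5 | p2) — p5 is true.
  21. (~p6 | ~p2) — ~p6 is true.
  22. (~p4 | ~p13) — ~p13 is true.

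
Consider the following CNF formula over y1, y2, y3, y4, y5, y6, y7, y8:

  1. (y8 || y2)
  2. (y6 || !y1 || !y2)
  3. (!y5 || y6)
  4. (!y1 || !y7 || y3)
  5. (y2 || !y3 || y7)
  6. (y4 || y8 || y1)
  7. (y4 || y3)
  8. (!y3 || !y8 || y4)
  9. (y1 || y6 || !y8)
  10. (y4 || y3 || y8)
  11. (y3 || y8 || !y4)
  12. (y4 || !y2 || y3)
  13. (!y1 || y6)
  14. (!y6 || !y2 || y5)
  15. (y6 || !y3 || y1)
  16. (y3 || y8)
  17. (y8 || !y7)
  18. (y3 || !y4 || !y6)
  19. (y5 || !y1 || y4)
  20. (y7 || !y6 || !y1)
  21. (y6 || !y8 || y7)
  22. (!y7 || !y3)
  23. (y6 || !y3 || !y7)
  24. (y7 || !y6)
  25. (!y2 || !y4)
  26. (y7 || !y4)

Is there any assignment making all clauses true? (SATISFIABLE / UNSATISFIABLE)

UNSATISFIABLE

y3 = True:
  propagation gives y7=False, y2=True, y6=False, y1=False; an empty clause results — contradiction.
y3 = False:
  propagation gives y4=True, y8=True, y6=False, y5=False; an empty clause results — contradiction.
Every branch closes, so no satisfying assignment exists.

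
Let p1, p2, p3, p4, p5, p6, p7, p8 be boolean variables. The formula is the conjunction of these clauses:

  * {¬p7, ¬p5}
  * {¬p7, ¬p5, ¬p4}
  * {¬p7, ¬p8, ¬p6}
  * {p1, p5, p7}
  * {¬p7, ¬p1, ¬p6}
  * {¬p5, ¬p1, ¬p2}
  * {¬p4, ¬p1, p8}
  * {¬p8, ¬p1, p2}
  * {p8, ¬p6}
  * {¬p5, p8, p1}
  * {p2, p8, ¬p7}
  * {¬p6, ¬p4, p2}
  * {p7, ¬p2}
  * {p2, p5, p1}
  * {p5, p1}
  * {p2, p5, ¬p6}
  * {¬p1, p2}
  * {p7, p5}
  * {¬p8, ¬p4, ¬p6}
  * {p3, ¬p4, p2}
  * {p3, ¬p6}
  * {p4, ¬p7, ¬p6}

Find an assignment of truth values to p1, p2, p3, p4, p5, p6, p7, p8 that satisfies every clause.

p3 occurs only positively in the remaining clauses — set p3 = True.
p6 occurs only negated in the remaining clauses — set p6 = False.
Branch on p1: take p1 = True.
  then p2 is forced to True.
  then p5 is forced to False.
  then p7 is forced to True.
Try p4 = True.
  then p8 is forced to True.
Every clause has at least one true literal under this assignment.
Check each clause:
  1. {¬p7, ¬p5} — ¬p5 is true.
  2. {¬p4, ¬p5, ¬p7} — ¬p5 is true.
  3. {¬p6, ¬p8, ¬p7} — ¬p6 is true.
  4. {p5, p7, p1} — p1 is true.
  5. {¬p6, ¬p1, ¬p7} — ¬p6 is true.
  6. {¬p5, ¬p1, ¬p2} — ¬p5 is true.
  7. {p8, ¬p1, ¬p4} — p8 is true.
  8. {¬p8, ¬p1, p2} — p2 is true.
  9. {p8, ¬p6} — p8 is true.
  10. {p1, p8, ¬p5} — p8 is true.
  11. {p2, p8, ¬p7} — p8 is true.
  12. {¬p6, ¬p4, p2} — p2 is true.
  13. {p7, ¬p2} — p7 is true.
  14. {p2, p5, p1} — p1 is true.
  15. {p1, p5} — p1 is true.
  16. {¬p6, p5, p2} — p2 is true.
  17. {p2, ¬p1} — p2 is true.
  18. {p7, p5} — p7 is true.
  19. {¬p4, ¬p8, ¬p6} — ¬p6 is true.
  20. {¬p4, p2, p3} — p2 is true.
  21. {¬p6, p3} — ¬p6 is true.
  22. {¬p6, p4, ¬p7} — ¬p6 is true.

p1 = T  p2 = T  p3 = T  p4 = T  p5 = F  p6 = F  p7 = T  p8 = T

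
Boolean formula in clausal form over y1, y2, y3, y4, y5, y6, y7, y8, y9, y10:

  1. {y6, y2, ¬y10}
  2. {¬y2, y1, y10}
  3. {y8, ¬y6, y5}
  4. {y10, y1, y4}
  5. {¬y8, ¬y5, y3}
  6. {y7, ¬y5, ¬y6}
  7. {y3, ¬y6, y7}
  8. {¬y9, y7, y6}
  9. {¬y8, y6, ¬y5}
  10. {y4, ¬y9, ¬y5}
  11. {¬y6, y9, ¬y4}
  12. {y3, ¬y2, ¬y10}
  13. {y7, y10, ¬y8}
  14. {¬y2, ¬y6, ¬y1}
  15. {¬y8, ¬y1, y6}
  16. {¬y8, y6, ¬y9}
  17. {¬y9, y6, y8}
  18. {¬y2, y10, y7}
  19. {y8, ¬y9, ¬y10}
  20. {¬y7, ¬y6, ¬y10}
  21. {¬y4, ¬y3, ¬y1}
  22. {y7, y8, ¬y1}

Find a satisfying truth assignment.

y1 = F, y2 = F, y3 = F, y4 = T, y5 = F, y6 = F, y7 = F, y8 = F, y9 = F, y10 = F

Branch on y1: take y1 = False.
The remaining clauses are satisfied by y2 = False, y3 = False, y4 = True, y5 = False, y6 = False, y7 = False, y8 = False, y9 = False, y10 = False.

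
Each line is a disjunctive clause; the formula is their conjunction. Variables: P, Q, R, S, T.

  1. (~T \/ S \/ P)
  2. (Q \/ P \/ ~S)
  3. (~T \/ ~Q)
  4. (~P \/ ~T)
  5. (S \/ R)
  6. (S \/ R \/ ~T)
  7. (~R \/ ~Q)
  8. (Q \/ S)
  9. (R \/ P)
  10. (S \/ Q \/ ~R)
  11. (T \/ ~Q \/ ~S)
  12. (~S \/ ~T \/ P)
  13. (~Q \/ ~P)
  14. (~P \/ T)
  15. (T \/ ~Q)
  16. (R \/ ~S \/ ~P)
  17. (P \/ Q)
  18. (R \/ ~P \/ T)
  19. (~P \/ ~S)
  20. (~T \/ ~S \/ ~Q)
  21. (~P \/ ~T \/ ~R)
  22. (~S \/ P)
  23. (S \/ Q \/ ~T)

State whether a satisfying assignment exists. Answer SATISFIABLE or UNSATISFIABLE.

P = True:
  propagation gives T=False; an empty clause results — contradiction.
P = False:
  propagation gives R=True, Q=False; an empty clause results — contradiction.
Every branch closes, so no satisfying assignment exists.

UNSATISFIABLE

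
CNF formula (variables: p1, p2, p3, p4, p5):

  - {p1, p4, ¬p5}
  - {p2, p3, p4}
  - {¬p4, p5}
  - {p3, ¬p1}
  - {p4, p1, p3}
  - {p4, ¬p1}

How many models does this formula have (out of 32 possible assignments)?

Case analysis on p4 and p1:
  p4=T, p1=T: remaining (p2,p3,p5) ∈ {(F,T,T); (T,T,T)} — 2.
  p4=T, p1=F: remaining (p2,p3,p5) ∈ {(F,F,T); (F,T,T); (T,F,T); (T,T,T)} — 4.
  p4=F, p1=T: a clause becomes empty — 0.
  p4=F, p1=F: remaining (p2,p3,p5) ∈ {(F,T,F); (T,T,F)} — 2.
Total: 2 + 4 + 0 + 2 = 8.

8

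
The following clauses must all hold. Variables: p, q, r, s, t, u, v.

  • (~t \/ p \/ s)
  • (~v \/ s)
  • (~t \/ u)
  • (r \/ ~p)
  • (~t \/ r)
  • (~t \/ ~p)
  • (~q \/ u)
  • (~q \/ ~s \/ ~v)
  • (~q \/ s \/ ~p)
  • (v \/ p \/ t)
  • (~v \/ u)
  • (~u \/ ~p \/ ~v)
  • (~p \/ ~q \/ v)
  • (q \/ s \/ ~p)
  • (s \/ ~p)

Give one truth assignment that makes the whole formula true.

p=0, q=0, r=0, s=1, t=0, u=1, v=1

Check each clause:
  1. (s \/ p \/ ~t) — ~t is true.
  2. (~v \/ s) — s is true.
  3. (u \/ ~t) — ~t is true.
  4. (~p \/ r) — ~p is true.
  5. (r \/ ~t) — ~t is true.
  6. (~t \/ ~p) — ~t is true.
  7. (~q \/ u) — ~q is true.
  8. (~s \/ ~v \/ ~q) — ~q is true.
  9. (~p \/ s \/ ~q) — s is true.
  10. (v \/ p \/ t) — v is true.
  11. (u \/ ~v) — u is true.
  12. (~p \/ ~v \/ ~u) — ~p is true.
  13. (~p \/ v \/ ~q) — ~p is true.
  14. (s \/ ~p \/ q) — s is true.
  15. (~p \/ s) — s is true.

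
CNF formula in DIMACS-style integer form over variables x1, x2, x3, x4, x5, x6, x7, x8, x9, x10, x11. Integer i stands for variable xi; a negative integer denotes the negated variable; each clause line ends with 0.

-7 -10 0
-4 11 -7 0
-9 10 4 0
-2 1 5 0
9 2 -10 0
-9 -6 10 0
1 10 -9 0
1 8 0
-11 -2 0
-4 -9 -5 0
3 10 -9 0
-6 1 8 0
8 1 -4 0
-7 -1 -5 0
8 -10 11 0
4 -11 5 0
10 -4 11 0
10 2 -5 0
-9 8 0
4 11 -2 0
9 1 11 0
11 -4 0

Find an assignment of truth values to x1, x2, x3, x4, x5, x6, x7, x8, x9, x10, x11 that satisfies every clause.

x3 occurs only positively in the remaining clauses — set x3 = True.
Pure literal: x6 appears only negated; assign x6 = False.
Branch on x1: take x1 = True.
The remaining clauses are satisfied by x2 = False, x4 = True, x5 = False, x7 = True, x8 = True, x9 = True, x10 = False, x11 = True.
Every clause has at least one true literal under this assignment.
Check each clause:
  1. (!x10 || !x7) — !x10 is true.
  2. (!x4 || x11 || !x7) — x11 is true.
  3. (x10 || x4 || !x9) — x4 is true.
  4. (x1 || x5 || !x2) — x1 is true.
  5. (!x10 || x2 || x9) — x9 is true.
  6. (x10 || !x9 || !x6) — !x6 is true.
  7. (x10 || x1 || !x9) — x1 is true.
  8. (x8 || x1) — x8 is true.
  9. (!x11 || !x2) — !x2 is true.
  10. (!x4 || !x5 || !x9) — !x5 is true.
  11. (x3 || !x9 || x10) — x3 is true.
  12. (x1 || x8 || !x6) — x8 is true.
  13. (x1 || x8 || !x4) — x8 is true.
  14. (!x7 || !x5 || !x1) — !x5 is true.
  15. (x11 || !x10 || x8) — x8 is true.
  16. (x5 || x4 || !x11) — x4 is true.
  17. (x11 || x10 || !x4) — x11 is true.
  18. (x2 || x10 || !x5) — !x5 is true.
  19. (!x9 || x8) — x8 is true.
  20. (!x2 || x4 || x11) — x11 is true.
  21. (x1 || x11 || x9) — x9 is true.
  22. (!x4 || x11) — x11 is true.

x1=True, x2=False, x3=True, x4=True, x5=False, x6=False, x7=True, x8=True, x9=True, x10=False, x11=True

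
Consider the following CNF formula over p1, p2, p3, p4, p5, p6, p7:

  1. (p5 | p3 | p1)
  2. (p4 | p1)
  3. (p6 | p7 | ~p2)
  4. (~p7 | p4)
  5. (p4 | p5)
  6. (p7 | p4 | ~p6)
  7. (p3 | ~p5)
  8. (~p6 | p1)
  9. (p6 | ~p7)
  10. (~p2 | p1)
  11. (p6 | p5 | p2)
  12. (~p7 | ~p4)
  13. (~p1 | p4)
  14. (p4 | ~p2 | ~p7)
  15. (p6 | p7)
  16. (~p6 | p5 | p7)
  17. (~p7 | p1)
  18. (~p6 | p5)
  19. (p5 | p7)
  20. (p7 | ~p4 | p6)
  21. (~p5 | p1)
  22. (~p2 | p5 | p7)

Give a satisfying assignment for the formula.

p1=T, p2=T, p3=T, p4=T, p5=T, p6=T, p7=F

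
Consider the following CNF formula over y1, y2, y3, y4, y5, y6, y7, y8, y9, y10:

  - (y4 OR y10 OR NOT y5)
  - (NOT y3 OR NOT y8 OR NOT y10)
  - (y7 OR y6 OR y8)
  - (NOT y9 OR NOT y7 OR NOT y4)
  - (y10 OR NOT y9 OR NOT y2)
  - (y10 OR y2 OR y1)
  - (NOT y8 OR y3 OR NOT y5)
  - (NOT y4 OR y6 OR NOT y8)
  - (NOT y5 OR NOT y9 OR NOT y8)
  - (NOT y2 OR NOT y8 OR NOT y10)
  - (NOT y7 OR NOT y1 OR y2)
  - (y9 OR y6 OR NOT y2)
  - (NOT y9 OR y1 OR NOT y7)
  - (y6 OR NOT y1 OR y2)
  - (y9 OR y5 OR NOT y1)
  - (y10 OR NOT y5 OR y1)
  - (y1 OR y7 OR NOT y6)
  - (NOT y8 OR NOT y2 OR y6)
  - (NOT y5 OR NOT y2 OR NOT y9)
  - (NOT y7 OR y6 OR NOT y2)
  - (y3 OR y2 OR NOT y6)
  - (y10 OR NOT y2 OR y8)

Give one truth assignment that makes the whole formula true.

y1 = T, y2 = T, y3 = F, y4 = F, y5 = T, y6 = T, y7 = T, y8 = F, y9 = F, y10 = T

Try y1 = True.
For the remaining variables, y2 = True, y3 = False, y4 = False, y5 = True, y6 = True, y7 = True, y8 = False, y9 = False, y10 = True works.
Every clause has at least one true literal under this assignment.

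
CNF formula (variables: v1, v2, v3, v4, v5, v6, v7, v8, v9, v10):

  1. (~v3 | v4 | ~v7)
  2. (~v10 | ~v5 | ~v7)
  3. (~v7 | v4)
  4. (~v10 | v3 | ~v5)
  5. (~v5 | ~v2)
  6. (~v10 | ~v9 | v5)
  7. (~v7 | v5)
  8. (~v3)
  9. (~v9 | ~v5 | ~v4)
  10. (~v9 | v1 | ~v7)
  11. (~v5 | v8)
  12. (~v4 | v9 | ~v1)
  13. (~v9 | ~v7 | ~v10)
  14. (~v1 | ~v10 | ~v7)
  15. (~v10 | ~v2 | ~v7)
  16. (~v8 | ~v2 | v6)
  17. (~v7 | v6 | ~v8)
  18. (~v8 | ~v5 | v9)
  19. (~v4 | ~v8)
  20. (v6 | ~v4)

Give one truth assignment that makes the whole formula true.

v1=False  v2=False  v3=False  v4=False  v5=False  v6=False  v7=False  v8=False  v9=True  v10=False

Check each clause:
  1. (~v7 | v4 | ~v3) — ~v7 is true.
  2. (~v7 | ~v10 | ~v5) — ~v7 is true.
  3. (~v7 | v4) — ~v7 is true.
  4. (~v10 | ~v5 | v3) — ~v10 is true.
  5. (~v5 | ~v2) — ~v5 is true.
  6. (v5 | ~v9 | ~v10) — ~v10 is true.
  7. (~v7 | v5) — ~v7 is true.
  8. (~v3) — ~v3 is true.
  9. (~v9 | ~v4 | ~v5) — ~v5 is true.
  10. (v1 | ~v7 | ~v9) — ~v7 is true.
  11. (v8 | ~v5) — ~v5 is true.
  12. (~v1 | ~v4 | v9) — v9 is true.
  13. (~v9 | ~v7 | ~v10) — ~v7 is true.
  14. (~v1 | ~v10 | ~v7) — ~v7 is true.
  15. (~v10 | ~v2 | ~v7) — ~v7 is true.
  16. (~v2 | ~v8 | v6) — ~v8 is true.
  17. (~v8 | ~v7 | v6) — ~v8 is true.
  18. (~v5 | ~v8 | v9) — ~v8 is true.
  19. (~v4 | ~v8) — ~v8 is true.
  20. (v6 | ~v4) — ~v4 is true.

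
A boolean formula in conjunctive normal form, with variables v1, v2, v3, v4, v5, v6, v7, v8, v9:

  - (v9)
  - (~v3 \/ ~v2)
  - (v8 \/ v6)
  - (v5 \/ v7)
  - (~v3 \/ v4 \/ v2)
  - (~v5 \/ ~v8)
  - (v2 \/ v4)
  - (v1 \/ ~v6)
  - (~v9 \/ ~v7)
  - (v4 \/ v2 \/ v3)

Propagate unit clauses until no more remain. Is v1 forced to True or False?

True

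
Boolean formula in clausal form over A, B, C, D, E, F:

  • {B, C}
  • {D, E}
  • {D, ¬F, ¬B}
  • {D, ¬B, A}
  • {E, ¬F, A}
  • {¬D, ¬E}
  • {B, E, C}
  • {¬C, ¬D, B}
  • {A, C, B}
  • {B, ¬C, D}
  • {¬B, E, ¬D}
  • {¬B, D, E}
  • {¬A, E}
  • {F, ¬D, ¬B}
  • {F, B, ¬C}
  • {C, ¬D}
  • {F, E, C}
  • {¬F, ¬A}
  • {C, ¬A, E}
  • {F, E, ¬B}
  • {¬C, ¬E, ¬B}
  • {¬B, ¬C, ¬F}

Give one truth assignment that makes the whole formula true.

A = 1, B = 1, C = 0, D = 0, E = 1, F = 0

Set A = True and propagate.
  then E is forced to True.
  then D is forced to False.
  then F is forced to False.
For the remaining variables, B = True, C = False works.
Every clause has at least one true literal under this assignment.
Check each clause:
  1. {C, B} — B is true.
  2. {D, E} — E is true.
  3. {¬F, ¬B, D} — ¬F is true.
  4. {D, A, ¬B} — A is true.
  5. {A, ¬F, E} — A is true.
  6. {¬D, ¬E} — ¬D is true.
  7. {B, C, E} — B is true.
  8. {¬D, ¬C, B} — B is true.
  9. {C, B, A} — A is true.
  10. {¬C, D, B} — B is true.
  11. {¬D, ¬B, E} — ¬D is true.
  12. {¬B, E, D} — E is true.
  13. {¬A, E} — E is true.
  14. {F, ¬B, ¬D} — ¬D is true.
  15. {F, B, ¬C} — B is true.
  16. {C, ¬D} — ¬D is true.
  17. {F, C, E} — E is true.
  18. {¬A, ¬F} — ¬F is true.
  19. {¬A, E, C} — E is true.
  20. {E, F, ¬B} — E is true.
  21. {¬B, ¬E, ¬C} — ¬C is true.
  22. {¬F, ¬C, ¬B} — ¬F is true.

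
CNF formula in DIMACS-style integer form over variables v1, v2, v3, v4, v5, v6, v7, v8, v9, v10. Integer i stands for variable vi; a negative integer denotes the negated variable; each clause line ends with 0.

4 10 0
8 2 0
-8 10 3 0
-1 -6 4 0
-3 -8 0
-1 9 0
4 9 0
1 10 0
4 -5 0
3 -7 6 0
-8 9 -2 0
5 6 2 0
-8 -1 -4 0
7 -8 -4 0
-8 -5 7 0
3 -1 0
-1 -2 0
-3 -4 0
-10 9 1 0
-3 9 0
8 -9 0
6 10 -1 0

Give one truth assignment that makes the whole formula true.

v1=False, v2=True, v3=False, v4=False, v5=False, v6=True, v7=False, v8=True, v9=True, v10=True

Branch on v1: take v1 = False.
  then v10 is forced to True.
  then v9 is forced to True.
  then v8 is forced to True.
  then v3 is forced to False.
The remaining clauses are satisfied by v2 = True, v4 = False, v5 = False, v6 = True, v7 = False.
Every clause has at least one true literal under this assignment.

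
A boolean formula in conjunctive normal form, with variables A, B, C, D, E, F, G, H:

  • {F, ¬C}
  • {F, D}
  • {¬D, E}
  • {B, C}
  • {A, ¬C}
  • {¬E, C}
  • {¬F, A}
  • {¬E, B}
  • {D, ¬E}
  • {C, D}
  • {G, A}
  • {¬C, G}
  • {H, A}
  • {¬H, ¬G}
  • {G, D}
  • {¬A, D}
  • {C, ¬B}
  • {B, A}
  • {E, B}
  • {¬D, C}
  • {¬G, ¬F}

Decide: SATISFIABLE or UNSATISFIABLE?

C = True:
  propagation gives F=True, A=True, G=True; an empty clause results — contradiction.
C = False:
  propagation gives B=True; an empty clause results — contradiction.
Every branch closes, so no satisfying assignment exists.

UNSATISFIABLE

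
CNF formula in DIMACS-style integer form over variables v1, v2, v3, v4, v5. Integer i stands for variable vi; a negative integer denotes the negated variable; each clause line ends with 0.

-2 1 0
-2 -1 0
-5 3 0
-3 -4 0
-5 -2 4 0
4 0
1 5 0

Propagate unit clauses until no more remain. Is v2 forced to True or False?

False

(v4) stands alone — v4 = True.
In (~v4 \/ ~v3), ~v4 is now false; ~v3 must hold, so v3 = False.
From (v3 \/ ~v5) and v3 = False: v5 = False.
In (v1 \/ v5), v5 is now false; v1 must hold, so v1 = True.
From (~v2 \/ ~v1) and v1 = True: v2 = False.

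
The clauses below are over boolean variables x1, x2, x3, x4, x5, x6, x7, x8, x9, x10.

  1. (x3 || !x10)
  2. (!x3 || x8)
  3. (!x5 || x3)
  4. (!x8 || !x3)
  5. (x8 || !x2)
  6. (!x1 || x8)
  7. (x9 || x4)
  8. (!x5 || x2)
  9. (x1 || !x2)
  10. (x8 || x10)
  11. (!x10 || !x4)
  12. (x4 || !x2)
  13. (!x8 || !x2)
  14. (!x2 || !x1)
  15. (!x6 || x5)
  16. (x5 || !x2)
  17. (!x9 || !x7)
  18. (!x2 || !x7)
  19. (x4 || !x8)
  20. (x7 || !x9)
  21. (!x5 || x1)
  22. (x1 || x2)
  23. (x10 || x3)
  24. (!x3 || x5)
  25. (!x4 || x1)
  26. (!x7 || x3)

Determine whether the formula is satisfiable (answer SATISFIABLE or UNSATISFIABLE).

UNSATISFIABLE

x2 = True:
  propagation gives x8=True; an empty clause results — contradiction.
x2 = False:
  propagation gives x5=False, x6=False, x1=True, x8=True; an empty clause results — contradiction.
Every branch closes, so no satisfying assignment exists.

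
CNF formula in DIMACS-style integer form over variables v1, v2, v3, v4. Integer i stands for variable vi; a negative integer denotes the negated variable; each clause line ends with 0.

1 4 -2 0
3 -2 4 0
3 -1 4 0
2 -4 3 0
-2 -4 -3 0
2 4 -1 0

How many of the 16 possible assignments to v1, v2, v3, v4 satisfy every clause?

7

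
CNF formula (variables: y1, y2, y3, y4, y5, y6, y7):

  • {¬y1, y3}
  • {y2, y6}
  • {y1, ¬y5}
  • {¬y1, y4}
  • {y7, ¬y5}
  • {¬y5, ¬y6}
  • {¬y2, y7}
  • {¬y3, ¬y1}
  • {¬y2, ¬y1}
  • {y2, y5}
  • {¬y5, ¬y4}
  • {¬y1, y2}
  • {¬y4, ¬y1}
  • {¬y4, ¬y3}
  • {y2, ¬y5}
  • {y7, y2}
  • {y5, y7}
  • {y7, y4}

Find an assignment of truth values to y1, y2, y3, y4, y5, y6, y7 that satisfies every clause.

y1=0, y2=1, y3=0, y4=0, y5=0, y6=1, y7=1

Check each clause:
  1. {y3, ¬y1} — ¬y1 is true.
  2. {y2, y6} — y2 is true.
  3. {y1, ¬y5} — ¬y5 is true.
  4. {¬y1, y4} — ¬y1 is true.
  5. {¬y5, y7} — ¬y5 is true.
  6. {¬y5, ¬y6} — ¬y5 is true.
  7. {y7, ¬y2} — y7 is true.
  8. {¬y1, ¬y3} — ¬y3 is true.
  9. {¬y2, ¬y1} — ¬y1 is true.
  10. {y2, y5} — y2 is true.
  11. {¬y4, ¬y5} — ¬y5 is true.
  12. {¬y1, y2} — y2 is true.
  13. {¬y1, ¬y4} — ¬y4 is true.
  14. {¬y3, ¬y4} — ¬y4 is true.
  15. {y2, ¬y5} — y2 is true.
  16. {y7, y2} — y2 is true.
  17. {y5, y7} — y7 is true.
  18. {y4, y7} — y7 is true.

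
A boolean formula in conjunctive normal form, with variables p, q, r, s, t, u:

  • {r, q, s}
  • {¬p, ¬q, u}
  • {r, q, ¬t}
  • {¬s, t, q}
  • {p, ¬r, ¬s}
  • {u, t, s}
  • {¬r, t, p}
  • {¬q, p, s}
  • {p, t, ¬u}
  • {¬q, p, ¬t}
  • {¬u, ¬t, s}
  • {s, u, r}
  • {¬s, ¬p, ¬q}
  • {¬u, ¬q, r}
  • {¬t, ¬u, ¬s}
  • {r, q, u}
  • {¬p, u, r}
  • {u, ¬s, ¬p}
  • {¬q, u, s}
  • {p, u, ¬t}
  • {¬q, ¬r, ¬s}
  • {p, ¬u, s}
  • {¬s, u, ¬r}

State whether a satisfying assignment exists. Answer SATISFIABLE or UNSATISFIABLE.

Branch on p: take p = True.
Branch on q: take q = False.
The remaining clauses are satisfied by r = True, s = False, t = True, u = False.
So p=True, q=False, r=True, s=False, t=True, u=False is a satisfying assignment.

SATISFIABLE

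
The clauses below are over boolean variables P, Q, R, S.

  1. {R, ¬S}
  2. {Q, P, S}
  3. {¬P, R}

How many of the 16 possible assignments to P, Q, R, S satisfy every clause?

8

Case analysis on P and R:
  P=T, R=T: remaining (Q,S) ∈ {(F,F); (F,T); (T,F); (T,T)} — 4.
  P=T, R=F: a clause becomes empty — 0.
  P=F, R=T: remaining (Q,S) ∈ {(F,T); (T,F); (T,T)} — 3.
  P=F, R=F: remaining (Q,S) ∈ {(T,F)} — 1.
Total: 4 + 0 + 3 + 1 = 8.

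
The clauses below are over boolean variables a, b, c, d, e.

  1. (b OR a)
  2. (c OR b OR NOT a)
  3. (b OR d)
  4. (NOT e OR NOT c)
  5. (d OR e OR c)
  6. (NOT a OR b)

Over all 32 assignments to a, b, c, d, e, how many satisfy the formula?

10

Case analysis on b and a:
  b=T, a=T: 5 of the 8 assignments to (c,d,e) work.
  b=T, a=F: 5 of the 8 assignments to (c,d,e) work.
  b=F, a=T: a clause becomes empty — 0.
  b=F, a=F: a clause becomes empty — 0.
Total: 5 + 5 + 0 + 0 = 10.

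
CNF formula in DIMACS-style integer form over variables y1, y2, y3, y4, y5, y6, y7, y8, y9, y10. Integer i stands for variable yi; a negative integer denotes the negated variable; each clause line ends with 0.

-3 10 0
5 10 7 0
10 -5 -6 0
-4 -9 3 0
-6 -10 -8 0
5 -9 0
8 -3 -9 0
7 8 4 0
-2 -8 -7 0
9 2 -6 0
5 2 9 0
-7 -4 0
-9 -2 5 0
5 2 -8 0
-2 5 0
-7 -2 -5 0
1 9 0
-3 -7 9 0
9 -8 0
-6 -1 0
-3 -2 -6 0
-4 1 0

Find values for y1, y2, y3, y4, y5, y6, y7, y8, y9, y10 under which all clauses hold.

y1=T, y2=F, y3=F, y4=F, y5=T, y6=F, y7=F, y8=T, y9=T, y10=F

Check each clause:
  1. (~y3 \/ y10) — ~y3 is true.
  2. (y10 \/ y7 \/ y5) — y5 is true.
  3. (~y6 \/ ~y5 \/ y10) — ~y6 is true.
  4. (~y4 \/ ~y9 \/ y3) — ~y4 is true.
  5. (~y6 \/ ~y8 \/ ~y10) — ~y6 is true.
  6. (~y9 \/ y5) — y5 is true.
  7. (y8 \/ ~y3 \/ ~y9) — y8 is true.
  8. (y8 \/ y7 \/ y4) — y8 is true.
  9. (~y7 \/ ~y8 \/ ~y2) — ~y7 is true.
  10. (y9 \/ y2 \/ ~y6) — y9 is true.
  11. (y5 \/ y9 \/ y2) — y9 is true.
  12. (~y4 \/ ~y7) — ~y7 is true.
  13. (y5 \/ ~y9 \/ ~y2) — y5 is true.
  14. (y2 \/ ~y8 \/ y5) — y5 is true.
  15. (~y2 \/ y5) — y5 is true.
  16. (~y7 \/ ~y2 \/ ~y5) — ~y7 is true.
  17. (y1 \/ y9) — y1 is true.
  18. (~y3 \/ ~y7 \/ y9) — y9 is true.
  19. (y9 \/ ~y8) — y9 is true.
  20. (~y6 \/ ~y1) — ~y6 is true.
  21. (~y6 \/ ~y2 \/ ~y3) — ~y6 is true.
  22. (y1 \/ ~y4) — y1 is true.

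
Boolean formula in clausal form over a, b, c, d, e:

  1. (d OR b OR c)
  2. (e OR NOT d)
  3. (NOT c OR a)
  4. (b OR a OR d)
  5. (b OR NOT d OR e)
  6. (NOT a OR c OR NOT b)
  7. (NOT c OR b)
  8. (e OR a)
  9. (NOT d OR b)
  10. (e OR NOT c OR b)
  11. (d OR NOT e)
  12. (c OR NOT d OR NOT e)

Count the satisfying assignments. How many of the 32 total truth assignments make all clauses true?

Satisfying assignments:
  a=1 b=1 c=1 d=0 e=0
  a=1 b=1 c=1 d=1 e=1
That's 2 in total.

2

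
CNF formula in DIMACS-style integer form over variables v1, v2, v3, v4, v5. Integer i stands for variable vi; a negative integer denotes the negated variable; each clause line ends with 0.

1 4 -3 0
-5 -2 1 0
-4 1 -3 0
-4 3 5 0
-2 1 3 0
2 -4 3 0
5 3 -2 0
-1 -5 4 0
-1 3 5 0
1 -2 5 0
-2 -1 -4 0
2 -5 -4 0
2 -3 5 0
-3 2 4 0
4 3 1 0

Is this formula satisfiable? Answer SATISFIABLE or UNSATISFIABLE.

Try v1 = True.
The remaining clauses are satisfied by v2 = True, v3 = True, v4 = False, v5 = False.
Every clause has at least one true literal under this assignment.
So v1=True, v2=True, v3=True, v4=False, v5=False is a satisfying assignment.

SATISFIABLE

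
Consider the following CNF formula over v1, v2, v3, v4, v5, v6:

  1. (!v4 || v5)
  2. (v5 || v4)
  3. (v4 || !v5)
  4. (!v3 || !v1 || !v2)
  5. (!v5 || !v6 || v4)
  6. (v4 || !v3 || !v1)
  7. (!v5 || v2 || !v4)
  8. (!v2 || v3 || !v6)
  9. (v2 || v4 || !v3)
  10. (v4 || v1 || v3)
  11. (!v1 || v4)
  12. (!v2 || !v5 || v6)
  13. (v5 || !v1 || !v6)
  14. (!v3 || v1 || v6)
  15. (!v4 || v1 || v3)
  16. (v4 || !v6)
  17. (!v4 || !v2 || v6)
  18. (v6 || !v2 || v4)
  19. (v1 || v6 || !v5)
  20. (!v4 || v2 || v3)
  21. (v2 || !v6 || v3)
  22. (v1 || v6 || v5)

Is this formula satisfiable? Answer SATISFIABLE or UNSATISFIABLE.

SATISFIABLE

Try v1 = False.
Try v2 = True.
For the remaining variables, v3 = True, v4 = True, v5 = True, v6 = True works.
So v1=False, v2=True, v3=True, v4=True, v5=True, v6=True is a satisfying assignment.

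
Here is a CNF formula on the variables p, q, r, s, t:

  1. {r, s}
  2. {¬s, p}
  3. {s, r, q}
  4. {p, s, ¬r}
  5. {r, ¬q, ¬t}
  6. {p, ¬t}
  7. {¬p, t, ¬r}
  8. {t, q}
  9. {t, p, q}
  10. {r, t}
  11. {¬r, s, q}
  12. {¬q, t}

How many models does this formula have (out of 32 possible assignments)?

4

Satisfying assignments:
  p=1 q=0 r=0 s=1 t=1
  p=1 q=0 r=1 s=1 t=1
  p=1 q=1 r=1 s=0 t=1
  p=1 q=1 r=1 s=1 t=1
Count: 4.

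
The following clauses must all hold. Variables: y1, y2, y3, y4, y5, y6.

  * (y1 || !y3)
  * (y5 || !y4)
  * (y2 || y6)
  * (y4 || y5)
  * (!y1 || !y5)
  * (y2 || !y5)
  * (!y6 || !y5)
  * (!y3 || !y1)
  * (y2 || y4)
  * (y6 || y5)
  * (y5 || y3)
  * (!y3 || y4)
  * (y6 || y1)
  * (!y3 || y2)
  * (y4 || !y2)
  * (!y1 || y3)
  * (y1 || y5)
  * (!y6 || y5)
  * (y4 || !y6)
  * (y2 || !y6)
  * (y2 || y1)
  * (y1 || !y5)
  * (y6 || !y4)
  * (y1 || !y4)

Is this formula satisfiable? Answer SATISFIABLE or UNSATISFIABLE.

y5 = True:
  propagation gives y1=False; an empty clause results — contradiction.
y5 = False:
  propagation gives y4=False; an empty clause results — contradiction.
Every branch closes, so no satisfying assignment exists.

UNSATISFIABLE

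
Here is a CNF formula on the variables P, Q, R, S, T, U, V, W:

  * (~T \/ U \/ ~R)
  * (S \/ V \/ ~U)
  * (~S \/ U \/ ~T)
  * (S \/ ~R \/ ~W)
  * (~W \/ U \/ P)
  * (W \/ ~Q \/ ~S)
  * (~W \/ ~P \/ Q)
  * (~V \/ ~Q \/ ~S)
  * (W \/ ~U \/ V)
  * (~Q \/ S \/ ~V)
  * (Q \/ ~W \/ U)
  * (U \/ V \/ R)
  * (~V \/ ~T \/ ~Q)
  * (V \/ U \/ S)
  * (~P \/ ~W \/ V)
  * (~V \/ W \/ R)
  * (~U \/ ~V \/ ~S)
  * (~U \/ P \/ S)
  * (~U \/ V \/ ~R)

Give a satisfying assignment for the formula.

Pure literal: T appears only negated; assign T = False.
Try P = True.
Branch on Q: take Q = False.
  then W is forced to False.
Try R = True.
For the remaining variables, S = False, U = False, V = True works.
Check each clause:
  1. (~R \/ ~T \/ U) — ~T is true.
  2. (~U \/ V \/ S) — ~U is true.
  3. (~T \/ ~S \/ U) — ~T is true.
  4. (S \/ ~R \/ ~W) — ~W is true.
  5. (U \/ P \/ ~W) — ~W is true.
  6. (~S \/ W \/ ~Q) — ~S is true.
  7. (~P \/ ~W \/ Q) — ~W is true.
  8. (~S \/ ~Q \/ ~V) — ~S is true.
  9. (W \/ V \/ ~U) — ~U is true.
  10. (~Q \/ S \/ ~V) — ~Q is true.
  11. (Q \/ ~W \/ U) — ~W is true.
  12. (U \/ R \/ V) — R is true.
  13. (~T \/ ~Q \/ ~V) — ~T is true.
  14. (S \/ U \/ V) — V is true.
  15. (~P \/ V \/ ~W) — ~W is true.
  16. (~V \/ R \/ W) — R is true.
  17. (~S \/ ~U \/ ~V) — ~U is true.
  18. (S \/ ~U \/ P) — P is true.
  19. (V \/ ~R \/ ~U) — ~U is true.

P=T, Q=F, R=T, S=F, T=F, U=F, V=T, W=F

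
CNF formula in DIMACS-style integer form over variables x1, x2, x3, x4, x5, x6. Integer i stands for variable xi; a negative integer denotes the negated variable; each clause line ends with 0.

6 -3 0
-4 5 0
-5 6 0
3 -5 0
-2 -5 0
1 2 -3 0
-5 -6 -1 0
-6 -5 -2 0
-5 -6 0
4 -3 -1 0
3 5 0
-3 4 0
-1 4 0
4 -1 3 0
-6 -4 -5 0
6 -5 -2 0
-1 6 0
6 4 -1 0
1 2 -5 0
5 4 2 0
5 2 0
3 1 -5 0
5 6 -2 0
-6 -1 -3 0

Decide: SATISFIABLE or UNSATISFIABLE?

UNSATISFIABLE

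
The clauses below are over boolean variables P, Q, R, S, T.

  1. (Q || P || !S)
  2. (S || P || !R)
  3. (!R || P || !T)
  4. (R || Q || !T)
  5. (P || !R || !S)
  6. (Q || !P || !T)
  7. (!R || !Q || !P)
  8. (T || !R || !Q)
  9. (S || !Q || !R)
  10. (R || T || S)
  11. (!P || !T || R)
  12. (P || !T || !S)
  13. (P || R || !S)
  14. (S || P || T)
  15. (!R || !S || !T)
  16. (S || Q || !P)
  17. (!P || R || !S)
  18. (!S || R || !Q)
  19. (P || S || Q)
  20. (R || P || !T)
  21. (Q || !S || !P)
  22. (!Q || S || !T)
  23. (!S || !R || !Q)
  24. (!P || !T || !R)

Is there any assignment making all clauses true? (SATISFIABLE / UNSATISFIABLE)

UNSATISFIABLE

P = True:
  R = True:
    propagation gives Q=False, T=False, S=True; an empty clause results — contradiction.
  R = False:
    propagation gives T=False, S=True; an empty clause results — contradiction.
P = False:
  S = True:
    propagation gives Q=True, R=False; an empty clause results — contradiction.
  S = False:
    propagation gives R=False, T=True; an empty clause results — contradiction.
Every branch closes, so no satisfying assignment exists.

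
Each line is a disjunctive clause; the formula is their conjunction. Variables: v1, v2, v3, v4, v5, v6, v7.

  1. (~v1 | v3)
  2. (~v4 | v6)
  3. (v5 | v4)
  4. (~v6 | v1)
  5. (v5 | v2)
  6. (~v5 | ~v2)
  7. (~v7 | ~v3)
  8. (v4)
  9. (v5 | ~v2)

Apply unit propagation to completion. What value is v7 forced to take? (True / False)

False

(v4) is a unit clause: v4 = True.
(v6 | ~v4): since v4 = True, the clause reduces to (v6). v6 = True.
(v1 | ~v6) with v6 = True leaves only v1, so v1 = True.
(v3 | ~v1): since v1 = True, the clause reduces to (v3). v3 = True.
From (~v3 | ~v7) and v3 = True: v7 = False.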